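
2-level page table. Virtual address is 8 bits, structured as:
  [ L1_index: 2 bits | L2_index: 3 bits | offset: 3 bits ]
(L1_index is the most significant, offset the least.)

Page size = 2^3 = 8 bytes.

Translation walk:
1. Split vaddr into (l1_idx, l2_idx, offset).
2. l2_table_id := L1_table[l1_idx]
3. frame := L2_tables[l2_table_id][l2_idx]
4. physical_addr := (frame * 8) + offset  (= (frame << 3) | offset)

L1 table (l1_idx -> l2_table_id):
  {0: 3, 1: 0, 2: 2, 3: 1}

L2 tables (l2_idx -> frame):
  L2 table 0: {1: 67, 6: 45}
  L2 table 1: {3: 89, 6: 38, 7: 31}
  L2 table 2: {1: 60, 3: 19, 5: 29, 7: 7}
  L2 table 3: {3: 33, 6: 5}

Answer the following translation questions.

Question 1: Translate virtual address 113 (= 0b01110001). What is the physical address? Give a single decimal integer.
Answer: 361

Derivation:
vaddr = 113 = 0b01110001
Split: l1_idx=1, l2_idx=6, offset=1
L1[1] = 0
L2[0][6] = 45
paddr = 45 * 8 + 1 = 361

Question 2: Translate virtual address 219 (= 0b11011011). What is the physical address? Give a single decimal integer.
Answer: 715

Derivation:
vaddr = 219 = 0b11011011
Split: l1_idx=3, l2_idx=3, offset=3
L1[3] = 1
L2[1][3] = 89
paddr = 89 * 8 + 3 = 715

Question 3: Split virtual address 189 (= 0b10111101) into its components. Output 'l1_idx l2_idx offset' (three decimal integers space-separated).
vaddr = 189 = 0b10111101
  top 2 bits -> l1_idx = 2
  next 3 bits -> l2_idx = 7
  bottom 3 bits -> offset = 5

Answer: 2 7 5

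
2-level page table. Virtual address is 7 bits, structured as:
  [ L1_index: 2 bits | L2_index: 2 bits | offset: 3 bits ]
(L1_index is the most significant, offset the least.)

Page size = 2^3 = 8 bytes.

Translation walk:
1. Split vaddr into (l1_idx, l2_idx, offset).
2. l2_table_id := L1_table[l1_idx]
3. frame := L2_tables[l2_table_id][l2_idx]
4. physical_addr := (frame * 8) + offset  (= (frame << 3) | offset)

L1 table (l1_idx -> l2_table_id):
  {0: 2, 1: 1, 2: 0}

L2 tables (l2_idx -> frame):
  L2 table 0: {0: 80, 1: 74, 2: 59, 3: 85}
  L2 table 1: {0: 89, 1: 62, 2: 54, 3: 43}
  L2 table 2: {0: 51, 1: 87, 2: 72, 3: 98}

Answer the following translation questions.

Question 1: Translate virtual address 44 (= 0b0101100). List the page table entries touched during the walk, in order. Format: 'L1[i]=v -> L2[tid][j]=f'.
vaddr = 44 = 0b0101100
Split: l1_idx=1, l2_idx=1, offset=4

Answer: L1[1]=1 -> L2[1][1]=62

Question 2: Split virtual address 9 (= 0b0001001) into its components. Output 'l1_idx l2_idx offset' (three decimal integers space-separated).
Answer: 0 1 1

Derivation:
vaddr = 9 = 0b0001001
  top 2 bits -> l1_idx = 0
  next 2 bits -> l2_idx = 1
  bottom 3 bits -> offset = 1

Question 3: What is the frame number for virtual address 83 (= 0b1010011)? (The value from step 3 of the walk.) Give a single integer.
Answer: 59

Derivation:
vaddr = 83: l1_idx=2, l2_idx=2
L1[2] = 0; L2[0][2] = 59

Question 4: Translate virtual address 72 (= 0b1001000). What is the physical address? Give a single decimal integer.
vaddr = 72 = 0b1001000
Split: l1_idx=2, l2_idx=1, offset=0
L1[2] = 0
L2[0][1] = 74
paddr = 74 * 8 + 0 = 592

Answer: 592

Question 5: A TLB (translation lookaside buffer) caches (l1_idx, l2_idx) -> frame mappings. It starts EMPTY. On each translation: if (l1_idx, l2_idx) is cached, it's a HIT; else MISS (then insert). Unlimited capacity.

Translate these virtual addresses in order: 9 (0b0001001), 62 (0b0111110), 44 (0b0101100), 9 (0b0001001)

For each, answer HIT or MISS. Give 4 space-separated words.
Answer: MISS MISS MISS HIT

Derivation:
vaddr=9: (0,1) not in TLB -> MISS, insert
vaddr=62: (1,3) not in TLB -> MISS, insert
vaddr=44: (1,1) not in TLB -> MISS, insert
vaddr=9: (0,1) in TLB -> HIT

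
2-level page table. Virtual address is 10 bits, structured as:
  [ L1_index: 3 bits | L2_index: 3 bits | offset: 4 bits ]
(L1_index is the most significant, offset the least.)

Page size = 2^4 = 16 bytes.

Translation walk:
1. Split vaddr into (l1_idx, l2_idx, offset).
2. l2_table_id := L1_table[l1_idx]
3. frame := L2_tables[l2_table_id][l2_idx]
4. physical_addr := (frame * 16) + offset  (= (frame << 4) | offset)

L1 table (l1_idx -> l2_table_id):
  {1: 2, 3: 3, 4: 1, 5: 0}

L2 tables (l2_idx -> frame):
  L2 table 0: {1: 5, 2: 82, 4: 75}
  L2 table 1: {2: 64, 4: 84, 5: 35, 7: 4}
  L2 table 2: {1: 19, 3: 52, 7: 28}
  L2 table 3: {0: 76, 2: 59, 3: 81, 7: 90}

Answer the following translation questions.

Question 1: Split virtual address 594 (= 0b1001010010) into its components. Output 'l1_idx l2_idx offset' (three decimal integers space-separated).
Answer: 4 5 2

Derivation:
vaddr = 594 = 0b1001010010
  top 3 bits -> l1_idx = 4
  next 3 bits -> l2_idx = 5
  bottom 4 bits -> offset = 2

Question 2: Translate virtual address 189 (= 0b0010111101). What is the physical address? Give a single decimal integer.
vaddr = 189 = 0b0010111101
Split: l1_idx=1, l2_idx=3, offset=13
L1[1] = 2
L2[2][3] = 52
paddr = 52 * 16 + 13 = 845

Answer: 845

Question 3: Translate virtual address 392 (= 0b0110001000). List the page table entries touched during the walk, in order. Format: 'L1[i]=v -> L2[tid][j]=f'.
vaddr = 392 = 0b0110001000
Split: l1_idx=3, l2_idx=0, offset=8

Answer: L1[3]=3 -> L2[3][0]=76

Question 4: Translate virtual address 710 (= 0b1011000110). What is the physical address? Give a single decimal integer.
Answer: 1206

Derivation:
vaddr = 710 = 0b1011000110
Split: l1_idx=5, l2_idx=4, offset=6
L1[5] = 0
L2[0][4] = 75
paddr = 75 * 16 + 6 = 1206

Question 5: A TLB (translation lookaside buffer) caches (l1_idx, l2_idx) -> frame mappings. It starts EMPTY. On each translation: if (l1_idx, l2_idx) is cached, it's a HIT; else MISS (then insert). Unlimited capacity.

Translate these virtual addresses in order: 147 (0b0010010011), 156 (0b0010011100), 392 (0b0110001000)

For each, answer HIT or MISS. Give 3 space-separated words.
vaddr=147: (1,1) not in TLB -> MISS, insert
vaddr=156: (1,1) in TLB -> HIT
vaddr=392: (3,0) not in TLB -> MISS, insert

Answer: MISS HIT MISS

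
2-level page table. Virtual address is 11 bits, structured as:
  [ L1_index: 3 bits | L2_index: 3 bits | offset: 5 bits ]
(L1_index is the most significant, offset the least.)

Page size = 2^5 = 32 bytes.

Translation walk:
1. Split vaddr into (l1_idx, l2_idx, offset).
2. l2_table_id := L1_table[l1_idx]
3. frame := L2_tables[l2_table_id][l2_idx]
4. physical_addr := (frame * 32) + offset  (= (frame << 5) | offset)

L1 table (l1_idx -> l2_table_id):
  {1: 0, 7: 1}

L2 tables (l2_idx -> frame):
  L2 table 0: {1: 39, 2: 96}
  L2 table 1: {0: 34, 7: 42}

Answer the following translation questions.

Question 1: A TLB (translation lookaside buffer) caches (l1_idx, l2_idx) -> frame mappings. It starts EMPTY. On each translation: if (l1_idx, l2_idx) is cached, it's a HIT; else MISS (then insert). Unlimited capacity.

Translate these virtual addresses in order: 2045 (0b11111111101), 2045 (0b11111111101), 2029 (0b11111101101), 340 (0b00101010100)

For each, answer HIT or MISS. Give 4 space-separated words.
vaddr=2045: (7,7) not in TLB -> MISS, insert
vaddr=2045: (7,7) in TLB -> HIT
vaddr=2029: (7,7) in TLB -> HIT
vaddr=340: (1,2) not in TLB -> MISS, insert

Answer: MISS HIT HIT MISS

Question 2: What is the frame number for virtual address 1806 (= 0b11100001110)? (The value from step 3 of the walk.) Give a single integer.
Answer: 34

Derivation:
vaddr = 1806: l1_idx=7, l2_idx=0
L1[7] = 1; L2[1][0] = 34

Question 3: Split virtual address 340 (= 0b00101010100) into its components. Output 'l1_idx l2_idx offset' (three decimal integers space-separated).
vaddr = 340 = 0b00101010100
  top 3 bits -> l1_idx = 1
  next 3 bits -> l2_idx = 2
  bottom 5 bits -> offset = 20

Answer: 1 2 20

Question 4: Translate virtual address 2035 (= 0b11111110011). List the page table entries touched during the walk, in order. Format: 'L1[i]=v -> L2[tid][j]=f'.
vaddr = 2035 = 0b11111110011
Split: l1_idx=7, l2_idx=7, offset=19

Answer: L1[7]=1 -> L2[1][7]=42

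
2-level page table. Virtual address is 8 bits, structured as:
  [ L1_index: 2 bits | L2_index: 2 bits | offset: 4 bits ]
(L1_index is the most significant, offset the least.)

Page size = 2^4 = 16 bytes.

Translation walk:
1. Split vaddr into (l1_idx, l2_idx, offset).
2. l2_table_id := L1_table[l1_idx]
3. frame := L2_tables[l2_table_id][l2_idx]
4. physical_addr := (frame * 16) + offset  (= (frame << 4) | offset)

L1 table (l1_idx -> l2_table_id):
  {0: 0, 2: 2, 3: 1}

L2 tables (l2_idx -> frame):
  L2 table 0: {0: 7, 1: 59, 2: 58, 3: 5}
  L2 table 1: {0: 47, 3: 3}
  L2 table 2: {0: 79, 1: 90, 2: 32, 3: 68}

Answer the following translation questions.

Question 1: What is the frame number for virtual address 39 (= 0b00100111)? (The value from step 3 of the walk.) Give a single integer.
vaddr = 39: l1_idx=0, l2_idx=2
L1[0] = 0; L2[0][2] = 58

Answer: 58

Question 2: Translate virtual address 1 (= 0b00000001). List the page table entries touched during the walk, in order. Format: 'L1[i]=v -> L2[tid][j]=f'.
Answer: L1[0]=0 -> L2[0][0]=7

Derivation:
vaddr = 1 = 0b00000001
Split: l1_idx=0, l2_idx=0, offset=1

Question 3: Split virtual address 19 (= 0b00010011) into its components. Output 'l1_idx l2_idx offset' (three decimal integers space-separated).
Answer: 0 1 3

Derivation:
vaddr = 19 = 0b00010011
  top 2 bits -> l1_idx = 0
  next 2 bits -> l2_idx = 1
  bottom 4 bits -> offset = 3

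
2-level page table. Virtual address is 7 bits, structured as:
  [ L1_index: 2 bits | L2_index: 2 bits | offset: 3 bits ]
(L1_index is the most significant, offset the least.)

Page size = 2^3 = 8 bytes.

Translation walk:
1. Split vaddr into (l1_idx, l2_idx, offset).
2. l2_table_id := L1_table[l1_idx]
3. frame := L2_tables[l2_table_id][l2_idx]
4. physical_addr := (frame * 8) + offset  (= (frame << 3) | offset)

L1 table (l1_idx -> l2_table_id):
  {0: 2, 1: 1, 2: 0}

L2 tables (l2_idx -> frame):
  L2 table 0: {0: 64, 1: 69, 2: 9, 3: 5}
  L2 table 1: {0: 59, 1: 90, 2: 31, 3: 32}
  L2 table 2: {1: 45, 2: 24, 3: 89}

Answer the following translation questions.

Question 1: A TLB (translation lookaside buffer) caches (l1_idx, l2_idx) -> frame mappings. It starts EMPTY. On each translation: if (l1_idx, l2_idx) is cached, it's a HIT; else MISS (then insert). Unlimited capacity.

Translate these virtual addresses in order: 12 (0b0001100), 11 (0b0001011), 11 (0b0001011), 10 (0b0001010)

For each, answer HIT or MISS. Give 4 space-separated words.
vaddr=12: (0,1) not in TLB -> MISS, insert
vaddr=11: (0,1) in TLB -> HIT
vaddr=11: (0,1) in TLB -> HIT
vaddr=10: (0,1) in TLB -> HIT

Answer: MISS HIT HIT HIT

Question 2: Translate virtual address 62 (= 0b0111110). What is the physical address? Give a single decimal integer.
vaddr = 62 = 0b0111110
Split: l1_idx=1, l2_idx=3, offset=6
L1[1] = 1
L2[1][3] = 32
paddr = 32 * 8 + 6 = 262

Answer: 262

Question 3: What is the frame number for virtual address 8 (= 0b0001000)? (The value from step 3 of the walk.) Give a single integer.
Answer: 45

Derivation:
vaddr = 8: l1_idx=0, l2_idx=1
L1[0] = 2; L2[2][1] = 45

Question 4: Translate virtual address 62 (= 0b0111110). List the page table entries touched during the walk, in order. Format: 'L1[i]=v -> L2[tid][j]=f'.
vaddr = 62 = 0b0111110
Split: l1_idx=1, l2_idx=3, offset=6

Answer: L1[1]=1 -> L2[1][3]=32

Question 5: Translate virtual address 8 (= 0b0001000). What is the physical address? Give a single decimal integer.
vaddr = 8 = 0b0001000
Split: l1_idx=0, l2_idx=1, offset=0
L1[0] = 2
L2[2][1] = 45
paddr = 45 * 8 + 0 = 360

Answer: 360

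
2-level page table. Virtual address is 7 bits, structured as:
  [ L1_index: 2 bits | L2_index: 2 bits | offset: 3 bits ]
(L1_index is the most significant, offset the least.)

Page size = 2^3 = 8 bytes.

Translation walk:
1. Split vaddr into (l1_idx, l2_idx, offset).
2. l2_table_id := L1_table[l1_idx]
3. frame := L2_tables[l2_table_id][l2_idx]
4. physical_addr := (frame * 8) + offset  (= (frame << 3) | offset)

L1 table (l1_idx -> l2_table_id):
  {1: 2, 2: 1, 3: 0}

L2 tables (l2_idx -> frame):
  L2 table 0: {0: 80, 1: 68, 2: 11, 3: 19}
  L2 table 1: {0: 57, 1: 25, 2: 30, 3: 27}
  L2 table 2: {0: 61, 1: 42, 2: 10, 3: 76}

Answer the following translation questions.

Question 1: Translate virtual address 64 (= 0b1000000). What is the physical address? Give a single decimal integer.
vaddr = 64 = 0b1000000
Split: l1_idx=2, l2_idx=0, offset=0
L1[2] = 1
L2[1][0] = 57
paddr = 57 * 8 + 0 = 456

Answer: 456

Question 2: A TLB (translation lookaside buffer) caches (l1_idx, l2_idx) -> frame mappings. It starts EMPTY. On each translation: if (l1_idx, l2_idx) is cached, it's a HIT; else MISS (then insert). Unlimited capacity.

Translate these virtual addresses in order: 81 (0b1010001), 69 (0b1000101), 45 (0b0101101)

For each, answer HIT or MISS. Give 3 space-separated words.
Answer: MISS MISS MISS

Derivation:
vaddr=81: (2,2) not in TLB -> MISS, insert
vaddr=69: (2,0) not in TLB -> MISS, insert
vaddr=45: (1,1) not in TLB -> MISS, insert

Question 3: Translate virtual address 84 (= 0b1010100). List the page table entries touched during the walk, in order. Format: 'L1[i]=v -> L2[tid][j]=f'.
vaddr = 84 = 0b1010100
Split: l1_idx=2, l2_idx=2, offset=4

Answer: L1[2]=1 -> L2[1][2]=30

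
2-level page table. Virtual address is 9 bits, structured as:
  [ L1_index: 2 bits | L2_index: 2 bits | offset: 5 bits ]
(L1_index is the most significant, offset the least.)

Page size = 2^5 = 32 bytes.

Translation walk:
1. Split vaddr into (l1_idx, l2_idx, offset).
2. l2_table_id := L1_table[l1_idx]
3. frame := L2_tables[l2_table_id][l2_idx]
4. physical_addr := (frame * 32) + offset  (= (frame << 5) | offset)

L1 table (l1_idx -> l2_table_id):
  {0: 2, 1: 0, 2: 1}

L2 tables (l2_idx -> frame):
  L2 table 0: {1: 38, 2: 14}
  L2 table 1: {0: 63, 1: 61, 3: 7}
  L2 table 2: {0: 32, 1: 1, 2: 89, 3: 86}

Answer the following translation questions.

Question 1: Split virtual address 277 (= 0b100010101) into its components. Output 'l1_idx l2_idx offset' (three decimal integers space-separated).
Answer: 2 0 21

Derivation:
vaddr = 277 = 0b100010101
  top 2 bits -> l1_idx = 2
  next 2 bits -> l2_idx = 0
  bottom 5 bits -> offset = 21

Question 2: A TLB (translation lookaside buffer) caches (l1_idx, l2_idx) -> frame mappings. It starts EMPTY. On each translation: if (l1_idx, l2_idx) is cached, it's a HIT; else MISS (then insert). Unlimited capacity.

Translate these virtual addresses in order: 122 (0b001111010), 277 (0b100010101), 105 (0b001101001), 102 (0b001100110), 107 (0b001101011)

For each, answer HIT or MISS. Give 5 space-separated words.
vaddr=122: (0,3) not in TLB -> MISS, insert
vaddr=277: (2,0) not in TLB -> MISS, insert
vaddr=105: (0,3) in TLB -> HIT
vaddr=102: (0,3) in TLB -> HIT
vaddr=107: (0,3) in TLB -> HIT

Answer: MISS MISS HIT HIT HIT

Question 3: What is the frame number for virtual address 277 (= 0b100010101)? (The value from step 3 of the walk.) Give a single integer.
vaddr = 277: l1_idx=2, l2_idx=0
L1[2] = 1; L2[1][0] = 63

Answer: 63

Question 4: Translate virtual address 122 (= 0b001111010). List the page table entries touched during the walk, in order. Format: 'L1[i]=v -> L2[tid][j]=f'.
vaddr = 122 = 0b001111010
Split: l1_idx=0, l2_idx=3, offset=26

Answer: L1[0]=2 -> L2[2][3]=86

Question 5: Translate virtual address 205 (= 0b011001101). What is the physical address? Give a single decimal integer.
Answer: 461

Derivation:
vaddr = 205 = 0b011001101
Split: l1_idx=1, l2_idx=2, offset=13
L1[1] = 0
L2[0][2] = 14
paddr = 14 * 32 + 13 = 461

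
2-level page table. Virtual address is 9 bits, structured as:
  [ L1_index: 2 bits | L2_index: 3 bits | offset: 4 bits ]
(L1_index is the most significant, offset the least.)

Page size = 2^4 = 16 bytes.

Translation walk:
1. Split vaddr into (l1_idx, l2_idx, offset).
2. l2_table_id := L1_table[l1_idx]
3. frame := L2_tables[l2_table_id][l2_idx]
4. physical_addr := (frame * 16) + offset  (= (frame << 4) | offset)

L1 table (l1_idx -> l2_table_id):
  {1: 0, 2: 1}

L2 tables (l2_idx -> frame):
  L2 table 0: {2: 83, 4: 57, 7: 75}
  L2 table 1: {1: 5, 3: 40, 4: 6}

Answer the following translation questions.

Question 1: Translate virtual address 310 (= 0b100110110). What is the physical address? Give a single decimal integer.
Answer: 646

Derivation:
vaddr = 310 = 0b100110110
Split: l1_idx=2, l2_idx=3, offset=6
L1[2] = 1
L2[1][3] = 40
paddr = 40 * 16 + 6 = 646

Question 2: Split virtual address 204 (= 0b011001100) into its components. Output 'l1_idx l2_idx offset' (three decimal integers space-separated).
vaddr = 204 = 0b011001100
  top 2 bits -> l1_idx = 1
  next 3 bits -> l2_idx = 4
  bottom 4 bits -> offset = 12

Answer: 1 4 12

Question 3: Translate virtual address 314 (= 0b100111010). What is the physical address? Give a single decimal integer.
vaddr = 314 = 0b100111010
Split: l1_idx=2, l2_idx=3, offset=10
L1[2] = 1
L2[1][3] = 40
paddr = 40 * 16 + 10 = 650

Answer: 650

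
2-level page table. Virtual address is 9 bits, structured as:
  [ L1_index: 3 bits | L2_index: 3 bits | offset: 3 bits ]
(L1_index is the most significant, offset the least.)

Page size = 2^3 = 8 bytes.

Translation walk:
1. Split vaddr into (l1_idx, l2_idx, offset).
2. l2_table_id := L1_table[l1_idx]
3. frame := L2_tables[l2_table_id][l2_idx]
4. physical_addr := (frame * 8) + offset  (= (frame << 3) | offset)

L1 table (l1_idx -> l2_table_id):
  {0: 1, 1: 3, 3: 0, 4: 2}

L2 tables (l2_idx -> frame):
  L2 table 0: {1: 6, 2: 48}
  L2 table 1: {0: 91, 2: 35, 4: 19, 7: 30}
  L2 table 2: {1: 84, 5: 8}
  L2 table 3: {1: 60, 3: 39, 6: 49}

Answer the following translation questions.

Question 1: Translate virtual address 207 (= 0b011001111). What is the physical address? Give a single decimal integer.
vaddr = 207 = 0b011001111
Split: l1_idx=3, l2_idx=1, offset=7
L1[3] = 0
L2[0][1] = 6
paddr = 6 * 8 + 7 = 55

Answer: 55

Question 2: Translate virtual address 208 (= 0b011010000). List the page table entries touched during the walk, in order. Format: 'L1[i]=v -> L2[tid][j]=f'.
Answer: L1[3]=0 -> L2[0][2]=48

Derivation:
vaddr = 208 = 0b011010000
Split: l1_idx=3, l2_idx=2, offset=0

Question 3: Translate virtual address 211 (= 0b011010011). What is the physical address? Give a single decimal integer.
Answer: 387

Derivation:
vaddr = 211 = 0b011010011
Split: l1_idx=3, l2_idx=2, offset=3
L1[3] = 0
L2[0][2] = 48
paddr = 48 * 8 + 3 = 387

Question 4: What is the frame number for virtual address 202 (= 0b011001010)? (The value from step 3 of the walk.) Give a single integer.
vaddr = 202: l1_idx=3, l2_idx=1
L1[3] = 0; L2[0][1] = 6

Answer: 6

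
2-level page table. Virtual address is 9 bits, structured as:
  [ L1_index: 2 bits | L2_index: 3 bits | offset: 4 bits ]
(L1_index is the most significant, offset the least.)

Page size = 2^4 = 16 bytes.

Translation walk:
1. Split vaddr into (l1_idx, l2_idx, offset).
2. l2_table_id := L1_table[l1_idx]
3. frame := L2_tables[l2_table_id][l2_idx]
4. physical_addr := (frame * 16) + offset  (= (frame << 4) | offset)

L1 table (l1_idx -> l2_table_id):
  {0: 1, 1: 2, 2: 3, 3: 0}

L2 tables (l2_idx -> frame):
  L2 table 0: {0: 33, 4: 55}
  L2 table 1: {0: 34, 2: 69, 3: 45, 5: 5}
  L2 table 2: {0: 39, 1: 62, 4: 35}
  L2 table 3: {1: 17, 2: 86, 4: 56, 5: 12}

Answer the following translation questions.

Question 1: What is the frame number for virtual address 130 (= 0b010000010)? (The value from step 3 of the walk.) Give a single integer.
vaddr = 130: l1_idx=1, l2_idx=0
L1[1] = 2; L2[2][0] = 39

Answer: 39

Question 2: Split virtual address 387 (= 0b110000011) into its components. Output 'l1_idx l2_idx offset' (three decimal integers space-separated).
Answer: 3 0 3

Derivation:
vaddr = 387 = 0b110000011
  top 2 bits -> l1_idx = 3
  next 3 bits -> l2_idx = 0
  bottom 4 bits -> offset = 3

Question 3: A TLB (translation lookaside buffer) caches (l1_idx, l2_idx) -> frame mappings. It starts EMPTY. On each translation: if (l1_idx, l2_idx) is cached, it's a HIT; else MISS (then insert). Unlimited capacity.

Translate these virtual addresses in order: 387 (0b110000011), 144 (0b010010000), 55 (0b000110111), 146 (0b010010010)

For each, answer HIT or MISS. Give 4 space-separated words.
vaddr=387: (3,0) not in TLB -> MISS, insert
vaddr=144: (1,1) not in TLB -> MISS, insert
vaddr=55: (0,3) not in TLB -> MISS, insert
vaddr=146: (1,1) in TLB -> HIT

Answer: MISS MISS MISS HIT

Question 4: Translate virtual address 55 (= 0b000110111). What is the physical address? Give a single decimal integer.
Answer: 727

Derivation:
vaddr = 55 = 0b000110111
Split: l1_idx=0, l2_idx=3, offset=7
L1[0] = 1
L2[1][3] = 45
paddr = 45 * 16 + 7 = 727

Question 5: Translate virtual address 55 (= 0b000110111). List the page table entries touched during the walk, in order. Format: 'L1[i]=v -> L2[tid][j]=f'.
vaddr = 55 = 0b000110111
Split: l1_idx=0, l2_idx=3, offset=7

Answer: L1[0]=1 -> L2[1][3]=45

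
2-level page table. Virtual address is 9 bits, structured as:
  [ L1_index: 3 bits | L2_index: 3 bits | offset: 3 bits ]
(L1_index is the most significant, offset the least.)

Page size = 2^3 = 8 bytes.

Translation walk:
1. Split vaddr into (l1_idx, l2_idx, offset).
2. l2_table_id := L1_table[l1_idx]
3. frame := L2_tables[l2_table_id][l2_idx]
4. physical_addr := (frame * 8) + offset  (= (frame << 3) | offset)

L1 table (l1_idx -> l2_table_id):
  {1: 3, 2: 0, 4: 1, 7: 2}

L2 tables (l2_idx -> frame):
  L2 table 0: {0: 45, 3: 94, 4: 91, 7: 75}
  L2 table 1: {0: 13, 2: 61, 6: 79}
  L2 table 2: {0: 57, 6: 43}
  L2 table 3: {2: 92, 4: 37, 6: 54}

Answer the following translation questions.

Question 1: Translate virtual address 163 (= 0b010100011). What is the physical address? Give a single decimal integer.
vaddr = 163 = 0b010100011
Split: l1_idx=2, l2_idx=4, offset=3
L1[2] = 0
L2[0][4] = 91
paddr = 91 * 8 + 3 = 731

Answer: 731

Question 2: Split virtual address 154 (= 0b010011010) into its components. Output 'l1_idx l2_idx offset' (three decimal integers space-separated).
Answer: 2 3 2

Derivation:
vaddr = 154 = 0b010011010
  top 3 bits -> l1_idx = 2
  next 3 bits -> l2_idx = 3
  bottom 3 bits -> offset = 2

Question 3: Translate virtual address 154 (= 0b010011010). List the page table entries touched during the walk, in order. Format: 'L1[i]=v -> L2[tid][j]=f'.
vaddr = 154 = 0b010011010
Split: l1_idx=2, l2_idx=3, offset=2

Answer: L1[2]=0 -> L2[0][3]=94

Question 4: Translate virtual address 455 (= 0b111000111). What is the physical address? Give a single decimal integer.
vaddr = 455 = 0b111000111
Split: l1_idx=7, l2_idx=0, offset=7
L1[7] = 2
L2[2][0] = 57
paddr = 57 * 8 + 7 = 463

Answer: 463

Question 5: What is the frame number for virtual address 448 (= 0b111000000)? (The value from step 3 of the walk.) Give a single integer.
Answer: 57

Derivation:
vaddr = 448: l1_idx=7, l2_idx=0
L1[7] = 2; L2[2][0] = 57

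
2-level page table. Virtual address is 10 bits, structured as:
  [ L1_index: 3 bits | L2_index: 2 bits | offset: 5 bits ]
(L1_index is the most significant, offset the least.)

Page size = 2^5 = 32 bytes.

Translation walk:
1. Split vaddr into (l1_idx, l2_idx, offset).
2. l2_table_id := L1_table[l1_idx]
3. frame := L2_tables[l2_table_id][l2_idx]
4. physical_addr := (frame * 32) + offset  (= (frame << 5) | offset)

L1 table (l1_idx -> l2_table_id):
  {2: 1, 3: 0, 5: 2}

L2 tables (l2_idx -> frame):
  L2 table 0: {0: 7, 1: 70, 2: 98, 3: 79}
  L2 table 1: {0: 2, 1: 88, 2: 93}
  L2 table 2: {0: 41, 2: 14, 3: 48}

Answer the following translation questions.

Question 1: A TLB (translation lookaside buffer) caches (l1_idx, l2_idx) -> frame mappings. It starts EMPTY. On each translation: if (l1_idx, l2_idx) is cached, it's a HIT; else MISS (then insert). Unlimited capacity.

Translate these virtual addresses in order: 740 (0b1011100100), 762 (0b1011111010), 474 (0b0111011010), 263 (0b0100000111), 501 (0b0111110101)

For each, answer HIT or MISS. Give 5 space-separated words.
Answer: MISS HIT MISS MISS MISS

Derivation:
vaddr=740: (5,3) not in TLB -> MISS, insert
vaddr=762: (5,3) in TLB -> HIT
vaddr=474: (3,2) not in TLB -> MISS, insert
vaddr=263: (2,0) not in TLB -> MISS, insert
vaddr=501: (3,3) not in TLB -> MISS, insert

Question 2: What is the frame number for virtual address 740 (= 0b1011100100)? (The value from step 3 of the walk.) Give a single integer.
Answer: 48

Derivation:
vaddr = 740: l1_idx=5, l2_idx=3
L1[5] = 2; L2[2][3] = 48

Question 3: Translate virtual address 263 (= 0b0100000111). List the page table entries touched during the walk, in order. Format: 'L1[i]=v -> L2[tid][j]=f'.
vaddr = 263 = 0b0100000111
Split: l1_idx=2, l2_idx=0, offset=7

Answer: L1[2]=1 -> L2[1][0]=2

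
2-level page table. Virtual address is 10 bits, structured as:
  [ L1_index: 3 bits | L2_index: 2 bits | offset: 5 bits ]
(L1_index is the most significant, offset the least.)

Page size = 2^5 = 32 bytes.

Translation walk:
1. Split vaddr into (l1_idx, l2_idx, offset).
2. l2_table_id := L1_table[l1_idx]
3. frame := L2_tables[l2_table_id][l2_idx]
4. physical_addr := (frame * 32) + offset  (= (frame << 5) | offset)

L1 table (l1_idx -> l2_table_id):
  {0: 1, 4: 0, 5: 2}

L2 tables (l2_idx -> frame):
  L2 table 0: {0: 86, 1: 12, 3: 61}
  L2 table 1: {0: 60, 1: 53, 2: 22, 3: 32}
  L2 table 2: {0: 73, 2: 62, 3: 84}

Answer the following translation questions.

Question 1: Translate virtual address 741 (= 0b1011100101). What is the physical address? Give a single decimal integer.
Answer: 2693

Derivation:
vaddr = 741 = 0b1011100101
Split: l1_idx=5, l2_idx=3, offset=5
L1[5] = 2
L2[2][3] = 84
paddr = 84 * 32 + 5 = 2693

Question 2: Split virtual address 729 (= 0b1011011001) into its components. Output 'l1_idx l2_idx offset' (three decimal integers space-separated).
vaddr = 729 = 0b1011011001
  top 3 bits -> l1_idx = 5
  next 2 bits -> l2_idx = 2
  bottom 5 bits -> offset = 25

Answer: 5 2 25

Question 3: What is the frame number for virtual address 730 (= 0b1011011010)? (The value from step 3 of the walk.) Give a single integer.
vaddr = 730: l1_idx=5, l2_idx=2
L1[5] = 2; L2[2][2] = 62

Answer: 62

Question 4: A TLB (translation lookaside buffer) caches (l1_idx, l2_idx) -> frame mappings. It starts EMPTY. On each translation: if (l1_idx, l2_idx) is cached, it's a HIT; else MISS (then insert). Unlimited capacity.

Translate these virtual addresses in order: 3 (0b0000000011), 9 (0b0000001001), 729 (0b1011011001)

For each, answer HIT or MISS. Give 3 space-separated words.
vaddr=3: (0,0) not in TLB -> MISS, insert
vaddr=9: (0,0) in TLB -> HIT
vaddr=729: (5,2) not in TLB -> MISS, insert

Answer: MISS HIT MISS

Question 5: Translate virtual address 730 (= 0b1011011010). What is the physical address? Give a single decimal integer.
Answer: 2010

Derivation:
vaddr = 730 = 0b1011011010
Split: l1_idx=5, l2_idx=2, offset=26
L1[5] = 2
L2[2][2] = 62
paddr = 62 * 32 + 26 = 2010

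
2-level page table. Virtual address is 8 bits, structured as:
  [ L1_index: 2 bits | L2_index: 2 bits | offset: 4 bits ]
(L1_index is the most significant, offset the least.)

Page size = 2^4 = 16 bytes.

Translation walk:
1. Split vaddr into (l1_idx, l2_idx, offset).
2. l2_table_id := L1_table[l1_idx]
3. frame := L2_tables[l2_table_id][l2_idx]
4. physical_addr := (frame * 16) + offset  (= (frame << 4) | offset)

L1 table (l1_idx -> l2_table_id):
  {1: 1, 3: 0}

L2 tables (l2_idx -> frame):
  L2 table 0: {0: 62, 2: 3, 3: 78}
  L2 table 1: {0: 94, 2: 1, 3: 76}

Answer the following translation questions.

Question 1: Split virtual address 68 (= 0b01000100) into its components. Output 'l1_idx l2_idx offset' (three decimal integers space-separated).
vaddr = 68 = 0b01000100
  top 2 bits -> l1_idx = 1
  next 2 bits -> l2_idx = 0
  bottom 4 bits -> offset = 4

Answer: 1 0 4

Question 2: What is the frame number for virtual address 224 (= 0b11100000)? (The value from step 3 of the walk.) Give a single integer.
Answer: 3

Derivation:
vaddr = 224: l1_idx=3, l2_idx=2
L1[3] = 0; L2[0][2] = 3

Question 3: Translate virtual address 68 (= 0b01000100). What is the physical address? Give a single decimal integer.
Answer: 1508

Derivation:
vaddr = 68 = 0b01000100
Split: l1_idx=1, l2_idx=0, offset=4
L1[1] = 1
L2[1][0] = 94
paddr = 94 * 16 + 4 = 1508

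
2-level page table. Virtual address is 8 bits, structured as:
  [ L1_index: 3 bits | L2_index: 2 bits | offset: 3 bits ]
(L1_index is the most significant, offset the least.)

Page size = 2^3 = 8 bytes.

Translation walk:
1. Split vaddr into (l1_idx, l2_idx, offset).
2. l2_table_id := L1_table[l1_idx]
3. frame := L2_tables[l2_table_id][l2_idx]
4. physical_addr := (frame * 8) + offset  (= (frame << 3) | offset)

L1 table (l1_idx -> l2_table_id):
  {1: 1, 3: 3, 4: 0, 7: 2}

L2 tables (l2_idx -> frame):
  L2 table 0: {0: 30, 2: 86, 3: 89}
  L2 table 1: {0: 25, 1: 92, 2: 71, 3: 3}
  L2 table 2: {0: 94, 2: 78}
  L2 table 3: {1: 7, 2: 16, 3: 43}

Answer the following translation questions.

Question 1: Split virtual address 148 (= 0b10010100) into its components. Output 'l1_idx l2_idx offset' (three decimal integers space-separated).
Answer: 4 2 4

Derivation:
vaddr = 148 = 0b10010100
  top 3 bits -> l1_idx = 4
  next 2 bits -> l2_idx = 2
  bottom 3 bits -> offset = 4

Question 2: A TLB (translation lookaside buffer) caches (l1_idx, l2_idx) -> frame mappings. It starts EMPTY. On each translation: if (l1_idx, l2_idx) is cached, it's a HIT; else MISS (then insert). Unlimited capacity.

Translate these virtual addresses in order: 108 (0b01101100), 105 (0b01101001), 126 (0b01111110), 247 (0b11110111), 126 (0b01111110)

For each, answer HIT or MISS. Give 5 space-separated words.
vaddr=108: (3,1) not in TLB -> MISS, insert
vaddr=105: (3,1) in TLB -> HIT
vaddr=126: (3,3) not in TLB -> MISS, insert
vaddr=247: (7,2) not in TLB -> MISS, insert
vaddr=126: (3,3) in TLB -> HIT

Answer: MISS HIT MISS MISS HIT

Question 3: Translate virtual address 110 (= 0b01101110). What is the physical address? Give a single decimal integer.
Answer: 62

Derivation:
vaddr = 110 = 0b01101110
Split: l1_idx=3, l2_idx=1, offset=6
L1[3] = 3
L2[3][1] = 7
paddr = 7 * 8 + 6 = 62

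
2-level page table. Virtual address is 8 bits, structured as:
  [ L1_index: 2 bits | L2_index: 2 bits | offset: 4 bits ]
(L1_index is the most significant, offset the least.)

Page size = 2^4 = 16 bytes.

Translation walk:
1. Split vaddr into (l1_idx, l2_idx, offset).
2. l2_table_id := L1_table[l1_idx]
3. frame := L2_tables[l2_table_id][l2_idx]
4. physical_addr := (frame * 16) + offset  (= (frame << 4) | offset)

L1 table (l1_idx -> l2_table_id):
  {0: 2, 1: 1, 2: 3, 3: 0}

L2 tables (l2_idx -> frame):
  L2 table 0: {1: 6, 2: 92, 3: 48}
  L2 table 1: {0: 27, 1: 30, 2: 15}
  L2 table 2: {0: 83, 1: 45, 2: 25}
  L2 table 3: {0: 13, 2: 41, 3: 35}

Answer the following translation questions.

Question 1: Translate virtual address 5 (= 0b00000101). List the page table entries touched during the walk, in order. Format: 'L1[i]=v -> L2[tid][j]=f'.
Answer: L1[0]=2 -> L2[2][0]=83

Derivation:
vaddr = 5 = 0b00000101
Split: l1_idx=0, l2_idx=0, offset=5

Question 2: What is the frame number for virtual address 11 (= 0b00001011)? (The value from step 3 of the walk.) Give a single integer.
Answer: 83

Derivation:
vaddr = 11: l1_idx=0, l2_idx=0
L1[0] = 2; L2[2][0] = 83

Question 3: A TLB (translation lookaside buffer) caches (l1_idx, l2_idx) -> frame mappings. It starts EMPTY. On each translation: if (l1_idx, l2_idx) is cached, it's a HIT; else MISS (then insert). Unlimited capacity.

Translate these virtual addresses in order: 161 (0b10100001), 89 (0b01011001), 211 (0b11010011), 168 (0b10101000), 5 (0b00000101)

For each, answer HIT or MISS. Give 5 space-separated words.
Answer: MISS MISS MISS HIT MISS

Derivation:
vaddr=161: (2,2) not in TLB -> MISS, insert
vaddr=89: (1,1) not in TLB -> MISS, insert
vaddr=211: (3,1) not in TLB -> MISS, insert
vaddr=168: (2,2) in TLB -> HIT
vaddr=5: (0,0) not in TLB -> MISS, insert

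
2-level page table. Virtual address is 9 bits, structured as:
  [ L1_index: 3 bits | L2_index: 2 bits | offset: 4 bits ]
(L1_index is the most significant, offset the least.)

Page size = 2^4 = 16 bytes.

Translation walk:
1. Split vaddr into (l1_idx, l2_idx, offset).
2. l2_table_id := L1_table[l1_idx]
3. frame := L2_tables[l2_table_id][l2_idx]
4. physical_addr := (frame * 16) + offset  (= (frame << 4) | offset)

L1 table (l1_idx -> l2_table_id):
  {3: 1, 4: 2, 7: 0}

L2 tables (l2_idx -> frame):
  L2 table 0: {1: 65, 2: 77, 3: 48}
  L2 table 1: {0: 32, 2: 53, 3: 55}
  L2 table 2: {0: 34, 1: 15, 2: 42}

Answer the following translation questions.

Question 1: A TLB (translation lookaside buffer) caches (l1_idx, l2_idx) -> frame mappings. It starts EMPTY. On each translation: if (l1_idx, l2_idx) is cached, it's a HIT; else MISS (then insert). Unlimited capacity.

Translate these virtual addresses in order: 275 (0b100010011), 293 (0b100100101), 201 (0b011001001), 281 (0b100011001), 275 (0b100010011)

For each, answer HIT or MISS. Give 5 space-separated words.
vaddr=275: (4,1) not in TLB -> MISS, insert
vaddr=293: (4,2) not in TLB -> MISS, insert
vaddr=201: (3,0) not in TLB -> MISS, insert
vaddr=281: (4,1) in TLB -> HIT
vaddr=275: (4,1) in TLB -> HIT

Answer: MISS MISS MISS HIT HIT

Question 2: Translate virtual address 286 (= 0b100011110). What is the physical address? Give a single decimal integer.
Answer: 254

Derivation:
vaddr = 286 = 0b100011110
Split: l1_idx=4, l2_idx=1, offset=14
L1[4] = 2
L2[2][1] = 15
paddr = 15 * 16 + 14 = 254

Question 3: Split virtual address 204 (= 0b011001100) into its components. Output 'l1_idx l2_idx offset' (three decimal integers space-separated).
Answer: 3 0 12

Derivation:
vaddr = 204 = 0b011001100
  top 3 bits -> l1_idx = 3
  next 2 bits -> l2_idx = 0
  bottom 4 bits -> offset = 12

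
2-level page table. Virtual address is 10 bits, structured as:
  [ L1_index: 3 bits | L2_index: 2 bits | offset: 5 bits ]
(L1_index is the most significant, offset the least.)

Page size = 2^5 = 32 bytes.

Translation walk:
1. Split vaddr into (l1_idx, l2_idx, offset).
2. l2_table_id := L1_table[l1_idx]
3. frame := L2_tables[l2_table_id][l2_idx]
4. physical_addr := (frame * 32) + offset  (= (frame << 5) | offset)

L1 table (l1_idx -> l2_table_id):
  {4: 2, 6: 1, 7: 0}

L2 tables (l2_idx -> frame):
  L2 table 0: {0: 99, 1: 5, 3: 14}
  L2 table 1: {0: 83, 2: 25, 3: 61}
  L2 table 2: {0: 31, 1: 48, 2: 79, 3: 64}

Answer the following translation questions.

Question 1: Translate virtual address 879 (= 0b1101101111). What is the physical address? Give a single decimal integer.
Answer: 1967

Derivation:
vaddr = 879 = 0b1101101111
Split: l1_idx=6, l2_idx=3, offset=15
L1[6] = 1
L2[1][3] = 61
paddr = 61 * 32 + 15 = 1967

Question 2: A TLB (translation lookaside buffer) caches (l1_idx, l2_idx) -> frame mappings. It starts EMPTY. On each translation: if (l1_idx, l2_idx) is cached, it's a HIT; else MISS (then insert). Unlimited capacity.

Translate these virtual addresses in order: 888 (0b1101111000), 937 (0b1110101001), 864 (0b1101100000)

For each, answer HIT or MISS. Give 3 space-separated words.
Answer: MISS MISS HIT

Derivation:
vaddr=888: (6,3) not in TLB -> MISS, insert
vaddr=937: (7,1) not in TLB -> MISS, insert
vaddr=864: (6,3) in TLB -> HIT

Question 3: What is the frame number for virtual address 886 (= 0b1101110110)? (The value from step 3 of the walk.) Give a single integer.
Answer: 61

Derivation:
vaddr = 886: l1_idx=6, l2_idx=3
L1[6] = 1; L2[1][3] = 61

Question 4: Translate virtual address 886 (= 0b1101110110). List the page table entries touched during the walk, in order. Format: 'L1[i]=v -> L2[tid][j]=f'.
Answer: L1[6]=1 -> L2[1][3]=61

Derivation:
vaddr = 886 = 0b1101110110
Split: l1_idx=6, l2_idx=3, offset=22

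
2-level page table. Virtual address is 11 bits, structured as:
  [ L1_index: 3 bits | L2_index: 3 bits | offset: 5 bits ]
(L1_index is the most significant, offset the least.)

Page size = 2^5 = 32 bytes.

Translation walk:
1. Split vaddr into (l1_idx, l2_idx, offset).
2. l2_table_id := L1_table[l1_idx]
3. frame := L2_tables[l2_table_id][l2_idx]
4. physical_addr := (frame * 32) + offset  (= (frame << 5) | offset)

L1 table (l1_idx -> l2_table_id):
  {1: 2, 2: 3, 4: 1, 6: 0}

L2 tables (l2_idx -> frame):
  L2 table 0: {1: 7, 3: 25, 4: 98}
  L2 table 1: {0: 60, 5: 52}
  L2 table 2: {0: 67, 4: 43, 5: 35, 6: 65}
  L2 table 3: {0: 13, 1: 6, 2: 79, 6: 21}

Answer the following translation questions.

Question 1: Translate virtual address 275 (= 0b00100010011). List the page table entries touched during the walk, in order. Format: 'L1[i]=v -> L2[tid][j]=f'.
Answer: L1[1]=2 -> L2[2][0]=67

Derivation:
vaddr = 275 = 0b00100010011
Split: l1_idx=1, l2_idx=0, offset=19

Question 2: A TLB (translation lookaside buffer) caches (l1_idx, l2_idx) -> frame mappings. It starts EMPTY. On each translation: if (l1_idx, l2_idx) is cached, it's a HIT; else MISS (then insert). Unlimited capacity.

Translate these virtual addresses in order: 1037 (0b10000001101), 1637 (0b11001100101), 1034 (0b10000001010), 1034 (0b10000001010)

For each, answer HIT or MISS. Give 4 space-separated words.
vaddr=1037: (4,0) not in TLB -> MISS, insert
vaddr=1637: (6,3) not in TLB -> MISS, insert
vaddr=1034: (4,0) in TLB -> HIT
vaddr=1034: (4,0) in TLB -> HIT

Answer: MISS MISS HIT HIT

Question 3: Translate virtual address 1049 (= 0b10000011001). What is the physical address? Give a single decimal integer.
Answer: 1945

Derivation:
vaddr = 1049 = 0b10000011001
Split: l1_idx=4, l2_idx=0, offset=25
L1[4] = 1
L2[1][0] = 60
paddr = 60 * 32 + 25 = 1945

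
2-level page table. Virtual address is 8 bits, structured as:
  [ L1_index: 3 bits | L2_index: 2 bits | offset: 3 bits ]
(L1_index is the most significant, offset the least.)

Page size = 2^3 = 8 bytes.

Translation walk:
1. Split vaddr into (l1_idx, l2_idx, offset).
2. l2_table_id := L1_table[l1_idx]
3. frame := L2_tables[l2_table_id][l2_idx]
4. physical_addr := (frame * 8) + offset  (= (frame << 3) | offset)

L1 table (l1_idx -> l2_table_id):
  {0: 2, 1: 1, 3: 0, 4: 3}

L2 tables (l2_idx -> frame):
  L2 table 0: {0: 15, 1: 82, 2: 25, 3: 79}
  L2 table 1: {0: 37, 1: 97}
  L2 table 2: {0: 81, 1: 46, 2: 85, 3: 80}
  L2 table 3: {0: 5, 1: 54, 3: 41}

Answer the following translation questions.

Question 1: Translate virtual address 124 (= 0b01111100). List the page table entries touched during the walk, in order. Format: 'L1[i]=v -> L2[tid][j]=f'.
Answer: L1[3]=0 -> L2[0][3]=79

Derivation:
vaddr = 124 = 0b01111100
Split: l1_idx=3, l2_idx=3, offset=4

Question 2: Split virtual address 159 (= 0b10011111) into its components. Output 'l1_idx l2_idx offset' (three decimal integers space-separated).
vaddr = 159 = 0b10011111
  top 3 bits -> l1_idx = 4
  next 2 bits -> l2_idx = 3
  bottom 3 bits -> offset = 7

Answer: 4 3 7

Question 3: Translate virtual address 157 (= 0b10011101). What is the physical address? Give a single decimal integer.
vaddr = 157 = 0b10011101
Split: l1_idx=4, l2_idx=3, offset=5
L1[4] = 3
L2[3][3] = 41
paddr = 41 * 8 + 5 = 333

Answer: 333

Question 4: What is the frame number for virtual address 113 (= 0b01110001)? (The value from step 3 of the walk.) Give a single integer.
Answer: 25

Derivation:
vaddr = 113: l1_idx=3, l2_idx=2
L1[3] = 0; L2[0][2] = 25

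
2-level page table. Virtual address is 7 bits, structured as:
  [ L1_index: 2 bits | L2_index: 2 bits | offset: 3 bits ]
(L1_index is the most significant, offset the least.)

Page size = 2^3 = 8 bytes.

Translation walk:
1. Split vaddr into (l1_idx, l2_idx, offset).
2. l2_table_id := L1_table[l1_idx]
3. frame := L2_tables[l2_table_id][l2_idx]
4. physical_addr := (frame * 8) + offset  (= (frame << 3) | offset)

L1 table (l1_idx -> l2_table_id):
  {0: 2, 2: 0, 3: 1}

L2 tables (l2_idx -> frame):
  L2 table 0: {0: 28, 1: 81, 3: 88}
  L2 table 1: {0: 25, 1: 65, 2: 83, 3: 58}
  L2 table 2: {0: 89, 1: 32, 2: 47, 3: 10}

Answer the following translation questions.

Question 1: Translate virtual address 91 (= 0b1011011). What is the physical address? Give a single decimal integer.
Answer: 707

Derivation:
vaddr = 91 = 0b1011011
Split: l1_idx=2, l2_idx=3, offset=3
L1[2] = 0
L2[0][3] = 88
paddr = 88 * 8 + 3 = 707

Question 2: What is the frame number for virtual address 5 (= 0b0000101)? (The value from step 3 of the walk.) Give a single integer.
vaddr = 5: l1_idx=0, l2_idx=0
L1[0] = 2; L2[2][0] = 89

Answer: 89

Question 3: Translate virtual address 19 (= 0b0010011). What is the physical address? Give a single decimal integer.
Answer: 379

Derivation:
vaddr = 19 = 0b0010011
Split: l1_idx=0, l2_idx=2, offset=3
L1[0] = 2
L2[2][2] = 47
paddr = 47 * 8 + 3 = 379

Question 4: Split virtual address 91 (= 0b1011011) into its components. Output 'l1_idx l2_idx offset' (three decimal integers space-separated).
Answer: 2 3 3

Derivation:
vaddr = 91 = 0b1011011
  top 2 bits -> l1_idx = 2
  next 2 bits -> l2_idx = 3
  bottom 3 bits -> offset = 3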